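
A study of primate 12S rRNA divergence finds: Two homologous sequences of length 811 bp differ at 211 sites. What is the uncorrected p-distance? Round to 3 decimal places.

0.260

p = 211/811 = 0.260172… ≈ 0.260 (to 3 d.p.).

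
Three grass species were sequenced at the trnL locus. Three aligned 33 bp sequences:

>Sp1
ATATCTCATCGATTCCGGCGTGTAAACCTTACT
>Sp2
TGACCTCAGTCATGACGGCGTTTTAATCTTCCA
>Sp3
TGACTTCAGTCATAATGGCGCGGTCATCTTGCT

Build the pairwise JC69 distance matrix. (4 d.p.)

Sp1–Sp2: 13/33 sites differ → p ≈ 0.393939, d = −0.75 ln(1 − 0.525252) = 0.558728 ≈ 0.5587.
Sp1–Sp3: 16/33 sites differ → p ≈ 0.484848, d = −0.75 ln(1 − 0.646464) = 0.779827 ≈ 0.7798.
Sp2–Sp3: 9/33 sites differ → p ≈ 0.272727, d = −0.75 ln(1 − 0.363636) = 0.338988 ≈ 0.3390.

d(Sp1,Sp2) = 0.5587, d(Sp1,Sp3) = 0.7798, d(Sp2,Sp3) = 0.3390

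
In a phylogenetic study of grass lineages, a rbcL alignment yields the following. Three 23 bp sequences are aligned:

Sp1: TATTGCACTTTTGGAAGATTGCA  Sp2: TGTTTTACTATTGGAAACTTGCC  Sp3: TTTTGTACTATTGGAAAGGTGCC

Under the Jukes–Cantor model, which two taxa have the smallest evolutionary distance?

Sp1–Sp2: 7/23 differ, p = 0.304, d = 0.390.
Sp1–Sp3: 7/23 differ, p = 0.304, d = 0.390.
Sp2–Sp3: 4/23 differ, p = 0.174, d = 0.198.
The smallest distance is between Sp2 and Sp3.

Sp2 and Sp3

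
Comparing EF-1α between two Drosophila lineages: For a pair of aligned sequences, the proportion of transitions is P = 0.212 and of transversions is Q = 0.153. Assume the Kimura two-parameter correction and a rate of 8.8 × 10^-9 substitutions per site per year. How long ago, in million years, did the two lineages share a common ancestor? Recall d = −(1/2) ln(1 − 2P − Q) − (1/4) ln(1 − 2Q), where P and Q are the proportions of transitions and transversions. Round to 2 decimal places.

29.63

Under the Kimura two-parameter model, d = −½ ln(1 − 2P − Q) − ¼ ln(1 − 2Q).
1 − 2P − Q = 0.423, giving −½ ln(0.423) = 0.430192.
1 − 2Q = 0.694, giving −¼ ln(0.694) = 0.091321.
d = 0.430192 + 0.091321 = 0.521513.
Under a molecular clock d = 2μt, so t = d/(2μ) = 0.521513 / (2 × 8.8 × 10^-9) = 29.63 million years.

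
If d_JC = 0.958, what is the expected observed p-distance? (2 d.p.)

0.54

p = (3/4)(1 − e^(−4d/3)) = 0.75 × (1 − e^(-1.277333)) = 0.75 × (1 − 0.278780) = 0.540915.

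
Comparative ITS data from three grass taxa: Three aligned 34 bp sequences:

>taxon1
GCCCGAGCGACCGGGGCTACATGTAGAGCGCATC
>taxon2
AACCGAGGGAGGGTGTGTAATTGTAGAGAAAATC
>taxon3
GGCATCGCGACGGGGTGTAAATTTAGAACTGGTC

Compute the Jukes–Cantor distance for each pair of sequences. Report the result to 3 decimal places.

d(taxon1,taxon2) = 0.535, d(taxon1,taxon3) = 0.535, d(taxon2,taxon3) = 0.665

taxon1–taxon2: 13/34 sites differ → p ≈ 0.382353, d = −0.75 ln(1 − 0.509804) = 0.534712 ≈ 0.535.
taxon1–taxon3: 13/34 sites differ → p ≈ 0.382353, d = −0.75 ln(1 − 0.509804) = 0.534712 ≈ 0.535.
taxon2–taxon3: 15/34 sites differ → p ≈ 0.441176, d = −0.75 ln(1 − 0.588235) = 0.665477 ≈ 0.665.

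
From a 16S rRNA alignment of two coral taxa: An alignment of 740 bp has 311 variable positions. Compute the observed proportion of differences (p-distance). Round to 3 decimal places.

0.420

p = 311/740 = 0.420270… ≈ 0.420 (to 3 d.p.).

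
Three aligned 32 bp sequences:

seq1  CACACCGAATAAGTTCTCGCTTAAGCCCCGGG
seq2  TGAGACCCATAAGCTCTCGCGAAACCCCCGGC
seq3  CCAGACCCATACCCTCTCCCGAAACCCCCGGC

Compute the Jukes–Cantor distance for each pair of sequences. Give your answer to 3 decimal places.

seq1–seq2: 12/32 sites differ → p = 0.375, d = −0.75 ln(1 − 0.5) = 0.519860 ≈ 0.520.
seq1–seq3: 14/32 sites differ → p = 0.4375, d = −0.75 ln(1 − 0.583333) = 0.656601 ≈ 0.657.
seq2–seq3: 5/32 sites differ → p = 0.15625, d = −0.75 ln(1 − 0.208333) = 0.175211 ≈ 0.175.

d(seq1,seq2) = 0.520, d(seq1,seq3) = 0.657, d(seq2,seq3) = 0.175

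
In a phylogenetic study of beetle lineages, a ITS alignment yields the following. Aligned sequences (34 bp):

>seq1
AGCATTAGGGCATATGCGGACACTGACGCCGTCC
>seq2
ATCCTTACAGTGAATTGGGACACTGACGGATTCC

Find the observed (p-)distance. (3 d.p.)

0.353

The sequences differ at 12 of 34 positions.
p = 12/34 = 0.352941… ≈ 0.353 (to 3 d.p.).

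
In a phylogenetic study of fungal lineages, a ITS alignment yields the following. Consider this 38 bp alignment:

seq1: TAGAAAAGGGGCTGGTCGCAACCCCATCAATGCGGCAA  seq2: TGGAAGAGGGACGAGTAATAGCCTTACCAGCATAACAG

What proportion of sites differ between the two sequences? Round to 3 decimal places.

The sequences differ at 19 of 38 positions.
p = 19/38 = 0.500.

0.500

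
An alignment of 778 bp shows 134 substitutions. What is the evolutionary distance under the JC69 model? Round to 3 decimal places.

0.196

p = 134/778 ≈ 0.172237.
d = −(3/4) ln(1 − 4p/3) = −0.75 ln(1 − 0.229649) = −0.75 ln(0.770351)
  = −0.75 × (-0.260909) = 0.195682 substitutions/site.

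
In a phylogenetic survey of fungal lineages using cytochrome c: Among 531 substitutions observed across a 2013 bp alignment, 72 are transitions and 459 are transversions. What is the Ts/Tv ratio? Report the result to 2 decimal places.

R = 72/459 = 0.156862… ≈ 0.16 (to 2 d.p.).

0.16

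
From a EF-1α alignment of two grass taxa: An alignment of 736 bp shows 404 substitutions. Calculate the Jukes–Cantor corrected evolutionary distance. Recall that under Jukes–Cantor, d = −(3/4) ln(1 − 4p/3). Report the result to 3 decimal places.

p = 404/736 ≈ 0.548913.
d = −(3/4) ln(1 − 4p/3) = −0.75 ln(1 − 0.731884) = −0.75 ln(0.268116)
  = −0.75 × (-1.316336) = 0.987252 substitutions/site.

0.987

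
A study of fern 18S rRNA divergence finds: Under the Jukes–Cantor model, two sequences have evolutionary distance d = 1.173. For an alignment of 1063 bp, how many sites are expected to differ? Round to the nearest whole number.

Invert JC69: p = (3/4)(1 − e^(−4d/3)) = 0.75 × (1 − e^(-1.564)) = 0.75 × (1 − 0.209297) = 0.593027.
Expected differing sites = pL ≈ 0.593027 × 1063 = 630.387701 ≈ 630.

630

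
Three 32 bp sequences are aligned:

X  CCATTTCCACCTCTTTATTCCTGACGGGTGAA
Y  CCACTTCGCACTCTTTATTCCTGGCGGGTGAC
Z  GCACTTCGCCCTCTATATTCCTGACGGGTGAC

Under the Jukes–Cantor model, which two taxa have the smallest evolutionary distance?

Y and Z

X–Y: 6/32 differ, p = 0.188, d = 0.216.
X–Z: 6/32 differ, p = 0.188, d = 0.216.
Y–Z: 4/32 differ, p = 0.125, d = 0.137.
The smallest distance is between Y and Z.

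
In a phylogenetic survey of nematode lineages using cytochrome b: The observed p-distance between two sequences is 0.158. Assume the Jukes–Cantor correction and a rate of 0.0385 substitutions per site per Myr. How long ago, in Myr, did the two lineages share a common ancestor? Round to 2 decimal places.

2.30

d = −(3/4) ln(1 − 4p/3) = −0.75 ln(1 − 0.210667) = −0.75 ln(0.789333)
  = −0.75 × (-0.236567) = 0.177425 substitutions/site.
Under a molecular clock d = 2μt, so t = d/(2μ) = 0.177425 / (2 × 0.0385) = 2.30 Myr.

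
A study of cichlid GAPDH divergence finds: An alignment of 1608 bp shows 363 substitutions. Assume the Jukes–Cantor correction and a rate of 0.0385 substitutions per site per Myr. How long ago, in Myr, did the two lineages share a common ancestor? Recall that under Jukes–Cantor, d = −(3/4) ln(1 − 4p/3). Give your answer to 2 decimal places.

p = 363/1608 ≈ 0.225746.
d = −(3/4) ln(1 − 4p/3) = −0.75 ln(1 − 0.300995) = −0.75 ln(0.699005)
  = −0.75 × (-0.358097) = 0.268573 substitutions/site.
Under a molecular clock d = 2μt, so t = d/(2μ) = 0.268573 / (2 × 0.0385) = 3.49 Myr.

3.49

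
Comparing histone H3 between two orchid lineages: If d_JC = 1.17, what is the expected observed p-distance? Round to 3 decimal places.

p = (3/4)(1 − e^(−4d/3)) = 0.75 × (1 − e^(-1.56)) = 0.75 × (1 − 0.210136) = 0.592398.

0.592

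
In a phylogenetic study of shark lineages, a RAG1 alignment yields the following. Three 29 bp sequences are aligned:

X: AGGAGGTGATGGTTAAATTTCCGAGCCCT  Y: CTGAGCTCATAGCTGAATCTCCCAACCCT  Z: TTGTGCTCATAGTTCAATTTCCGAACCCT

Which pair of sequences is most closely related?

X–Y: 10/29 differ, p = 0.345, d = 0.462.
X–Z: 8/29 differ, p = 0.276, d = 0.344.
Y–Z: 6/29 differ, p = 0.207, d = 0.242.
The smallest distance is between Y and Z.

Y and Z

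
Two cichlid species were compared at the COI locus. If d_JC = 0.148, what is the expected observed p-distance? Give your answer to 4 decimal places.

p = (3/4)(1 − e^(−4d/3)) = 0.75 × (1 − e^(-0.197333)) = 0.75 × (1 − 0.820917) = 0.134312.

0.1343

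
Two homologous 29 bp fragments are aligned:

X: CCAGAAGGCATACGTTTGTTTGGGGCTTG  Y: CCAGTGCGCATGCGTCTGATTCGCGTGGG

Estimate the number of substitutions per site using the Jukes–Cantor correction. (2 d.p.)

The sequences differ at 11 of 29 sites, so p = 11/29 ≈ 0.37931.
d = −(3/4) ln(1 − 4p/3) = −0.75 ln(1 − 0.505747) = −0.75 ln(0.494253)
  = −0.75 × (-0.704708) = 0.528531 substitutions/site.

0.53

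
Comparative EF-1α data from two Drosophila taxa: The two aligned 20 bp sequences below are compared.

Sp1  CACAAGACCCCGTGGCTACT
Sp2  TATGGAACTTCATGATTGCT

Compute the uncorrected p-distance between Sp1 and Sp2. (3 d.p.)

The sequences differ at 11 of 20 positions.
p = 11/20 = 0.550.

0.550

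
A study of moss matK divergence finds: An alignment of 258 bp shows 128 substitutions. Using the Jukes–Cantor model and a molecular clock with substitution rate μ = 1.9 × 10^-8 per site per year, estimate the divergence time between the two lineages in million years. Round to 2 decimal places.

21.38

p = 128/258 ≈ 0.496124.
d = −(3/4) ln(1 − 4p/3) = −0.75 ln(1 − 0.661499) = −0.75 ln(0.338501)
  = −0.75 × (-1.083228) = 0.812421 substitutions/site.
Under a molecular clock d = 2μt, so t = d/(2μ) = 0.812421 / (2 × 1.9 × 10^-8) = 21.38 million years.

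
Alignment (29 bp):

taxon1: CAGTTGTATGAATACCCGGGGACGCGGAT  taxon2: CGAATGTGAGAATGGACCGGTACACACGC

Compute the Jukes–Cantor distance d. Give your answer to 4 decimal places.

0.8776

The sequences differ at 15 of 29 sites, so p = 15/29 ≈ 0.517241.
d = −(3/4) ln(1 − 4p/3) = −0.75 ln(1 − 0.689655) = −0.75 ln(0.310345)
  = −0.75 × (-1.170071) = 0.877553 substitutions/site.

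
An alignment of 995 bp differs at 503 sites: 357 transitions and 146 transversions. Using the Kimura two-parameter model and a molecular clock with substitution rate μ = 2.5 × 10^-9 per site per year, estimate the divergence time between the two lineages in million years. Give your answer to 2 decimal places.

217.12

P = 357/995 ≈ 0.358794 and Q = 146/995 ≈ 0.146734.
Under the Kimura two-parameter model, d = −½ ln(1 − 2P − Q) − ¼ ln(1 − 2Q).
1 − 2P − Q = 0.135678, giving −½ ln(0.135678) = 0.998735.
1 − 2Q = 0.706532, giving −¼ ln(0.706532) = 0.086847.
d = 0.998735 + 0.086847 = 1.085582.
Under a molecular clock d = 2μt, so t = d/(2μ) = 1.085582 / (2 × 2.5 × 10^-9) = 217.12 million years.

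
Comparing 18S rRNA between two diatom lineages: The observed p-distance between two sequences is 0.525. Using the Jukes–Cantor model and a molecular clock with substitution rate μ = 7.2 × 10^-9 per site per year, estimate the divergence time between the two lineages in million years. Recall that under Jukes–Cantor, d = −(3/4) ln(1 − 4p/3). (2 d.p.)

62.71

d = −(3/4) ln(1 − 4p/3) = −0.75 ln(1 − 0.7) = −0.75 ln(0.3)
  = −0.75 × (-1.203973) = 0.902980 substitutions/site.
Under a molecular clock d = 2μt, so t = d/(2μ) = 0.902980 / (2 × 7.2 × 10^-9) = 62.71 million years.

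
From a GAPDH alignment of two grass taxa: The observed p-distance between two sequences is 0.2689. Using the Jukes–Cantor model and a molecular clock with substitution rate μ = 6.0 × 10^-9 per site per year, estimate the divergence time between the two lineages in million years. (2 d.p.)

27.75

d = −(3/4) ln(1 − 4p/3) = −0.75 ln(1 − 0.358533) = −0.75 ln(0.641467)
  = −0.75 × (-0.443998) = 0.332999 substitutions/site.
Under a molecular clock d = 2μt, so t = d/(2μ) = 0.332999 / (2 × 6.0 × 10^-9) = 27.75 million years.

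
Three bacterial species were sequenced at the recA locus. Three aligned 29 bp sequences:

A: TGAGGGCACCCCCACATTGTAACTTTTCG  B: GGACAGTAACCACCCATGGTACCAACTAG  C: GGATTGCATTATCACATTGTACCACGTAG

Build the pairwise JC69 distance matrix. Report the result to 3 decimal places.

A–B: 13/29 sites differ → p ≈ 0.448276, d = −0.75 ln(1 − 0.597701) = 0.682920 ≈ 0.683.
A–C: 12/29 sites differ → p ≈ 0.413793, d = −0.75 ln(1 − 0.551724) = 0.601760 ≈ 0.602.
B–C: 11/29 sites differ → p ≈ 0.37931, d = −0.75 ln(1 − 0.505747) = 0.528531 ≈ 0.529.

d(A,B) = 0.683, d(A,C) = 0.602, d(B,C) = 0.529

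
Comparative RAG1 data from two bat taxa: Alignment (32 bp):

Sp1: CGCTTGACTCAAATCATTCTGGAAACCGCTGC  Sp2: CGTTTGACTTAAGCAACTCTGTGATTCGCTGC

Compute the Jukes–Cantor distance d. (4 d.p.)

0.4042

The sequences differ at 10 of 32 sites (3, 10, 13, 14, 15, 17, 22, 23, 25, 26), so p = 10/32 = 0.3125.
d = −(3/4) ln(1 − 4p/3) = −0.75 ln(1 − 0.416667) = −0.75 ln(0.583333)
  = −0.75 × (-0.538997) = 0.404248 substitutions/site.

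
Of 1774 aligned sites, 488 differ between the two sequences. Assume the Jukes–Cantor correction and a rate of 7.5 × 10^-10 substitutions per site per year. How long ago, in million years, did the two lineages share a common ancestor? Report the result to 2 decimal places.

228.47

p = 488/1774 ≈ 0.275085.
d = −(3/4) ln(1 − 4p/3) = −0.75 ln(1 − 0.36678) = −0.75 ln(0.63322)
  = −0.75 × (-0.456937) = 0.342703 substitutions/site.
Under a molecular clock d = 2μt, so t = d/(2μ) = 0.342703 / (2 × 7.5 × 10^-10) = 228.47 million years.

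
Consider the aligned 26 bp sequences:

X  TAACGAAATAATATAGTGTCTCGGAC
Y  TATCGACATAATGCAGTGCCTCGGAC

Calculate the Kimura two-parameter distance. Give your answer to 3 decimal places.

Of 26 sites, 3 differences are transitions and 2 are transversions, so P = 3/26 ≈ 0.115385 and Q = 2/26 ≈ 0.076923.
Under the Kimura two-parameter model, d = −½ ln(1 − 2P − Q) − ¼ ln(1 − 2Q).
1 − 2P − Q = 0.692307, giving −½ ln(0.692307) = 0.183863.
1 − 2Q = 0.846154, giving −¼ ln(0.846154) = 0.041763.
d = 0.183863 + 0.041763 = 0.225626.

0.226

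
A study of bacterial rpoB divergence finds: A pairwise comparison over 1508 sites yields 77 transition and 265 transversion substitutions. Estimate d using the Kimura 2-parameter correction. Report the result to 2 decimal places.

P = 77/1508 ≈ 0.051061 and Q = 265/1508 ≈ 0.175729.
Under the Kimura two-parameter model, d = −½ ln(1 − 2P − Q) − ¼ ln(1 − 2Q).
1 − 2P − Q = 0.722149, giving −½ ln(0.722149) = 0.162762.
1 − 2Q = 0.648542, giving −¼ ln(0.648542) = 0.108257.
d = 0.162762 + 0.108257 = 0.271019.

0.27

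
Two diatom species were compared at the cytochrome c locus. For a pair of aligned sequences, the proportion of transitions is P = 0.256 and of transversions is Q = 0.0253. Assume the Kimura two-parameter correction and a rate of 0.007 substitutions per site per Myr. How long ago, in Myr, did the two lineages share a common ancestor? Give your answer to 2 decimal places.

28.45

Under the Kimura two-parameter model, d = −½ ln(1 − 2P − Q) − ¼ ln(1 − 2Q).
1 − 2P − Q = 0.4627, giving −½ ln(0.4627) = 0.385338.
1 − 2Q = 0.9494, giving −¼ ln(0.9494) = 0.012981.
d = 0.385338 + 0.012981 = 0.398319.
Under a molecular clock d = 2μt, so t = d/(2μ) = 0.398319 / (2 × 0.007) = 28.45 Myr.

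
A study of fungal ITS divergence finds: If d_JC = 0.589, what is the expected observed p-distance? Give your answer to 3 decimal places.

p = (3/4)(1 − e^(−4d/3)) = 0.75 × (1 − e^(-0.785333)) = 0.75 × (1 − 0.455968) = 0.408024.

0.408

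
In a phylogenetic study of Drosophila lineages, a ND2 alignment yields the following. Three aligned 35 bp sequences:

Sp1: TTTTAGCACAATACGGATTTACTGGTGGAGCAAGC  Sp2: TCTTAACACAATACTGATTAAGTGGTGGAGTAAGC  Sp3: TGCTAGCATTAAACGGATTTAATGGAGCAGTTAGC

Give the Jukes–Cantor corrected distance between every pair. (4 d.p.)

d(Sp1,Sp2) = 0.1946, d(Sp1,Sp3) = 0.3597, d(Sp2,Sp3) = 0.4582

Sp1–Sp2: 6/35 sites differ → p ≈ 0.171429, d = −0.75 ln(1 − 0.228572) = 0.194634 ≈ 0.1946.
Sp1–Sp3: 10/35 sites differ → p ≈ 0.285714, d = −0.75 ln(1 − 0.380952) = 0.359679 ≈ 0.3597.
Sp2–Sp3: 12/35 sites differ → p ≈ 0.342857, d = −0.75 ln(1 − 0.457143) = 0.458182 ≈ 0.4582.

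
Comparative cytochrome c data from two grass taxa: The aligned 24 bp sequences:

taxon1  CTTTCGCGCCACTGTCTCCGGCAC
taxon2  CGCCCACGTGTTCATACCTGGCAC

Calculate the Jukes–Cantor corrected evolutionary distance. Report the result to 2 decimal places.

0.96

The sequences differ at 13 of 24 sites, so p = 13/24 ≈ 0.541667.
d = −(3/4) ln(1 − 4p/3) = −0.75 ln(1 − 0.722223) = −0.75 ln(0.277777)
  = −0.75 × (-1.280937) = 0.960703 substitutions/site.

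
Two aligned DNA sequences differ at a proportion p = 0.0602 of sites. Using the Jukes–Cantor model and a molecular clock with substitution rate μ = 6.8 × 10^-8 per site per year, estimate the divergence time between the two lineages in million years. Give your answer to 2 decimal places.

d = −(3/4) ln(1 − 4p/3) = −0.75 ln(1 − 0.080267) = −0.75 ln(0.919733)
  = −0.75 × (-0.083672) = 0.062754 substitutions/site.
Under a molecular clock d = 2μt, so t = d/(2μ) = 0.062754 / (2 × 6.8 × 10^-8) = 0.46 million years.

0.46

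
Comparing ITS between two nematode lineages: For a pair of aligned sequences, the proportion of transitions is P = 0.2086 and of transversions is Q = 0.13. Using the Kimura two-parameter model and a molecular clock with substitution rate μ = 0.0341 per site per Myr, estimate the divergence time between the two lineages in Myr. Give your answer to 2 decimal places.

Under the Kimura two-parameter model, d = −½ ln(1 − 2P − Q) − ¼ ln(1 − 2Q).
1 − 2P − Q = 0.4528, giving −½ ln(0.4528) = 0.396152.
1 − 2Q = 0.74, giving −¼ ln(0.74) = 0.075276.
d = 0.396152 + 0.075276 = 0.471428.
Under a molecular clock d = 2μt, so t = d/(2μ) = 0.471428 / (2 × 0.0341) = 6.91 Myr.

6.91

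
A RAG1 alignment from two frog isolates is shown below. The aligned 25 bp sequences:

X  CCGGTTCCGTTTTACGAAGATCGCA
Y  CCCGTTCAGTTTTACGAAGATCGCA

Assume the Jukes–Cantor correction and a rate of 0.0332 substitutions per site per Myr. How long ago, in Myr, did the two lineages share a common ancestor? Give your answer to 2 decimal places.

1.27

The sequences differ at 2 of 25 sites (3, 8), so p = 2/25 = 0.08.
d = −(3/4) ln(1 − 4p/3) = −0.75 ln(1 − 0.106667) = −0.75 ln(0.893333)
  = −0.75 × (-0.112796) = 0.084597 substitutions/site.
Under a molecular clock d = 2μt, so t = d/(2μ) = 0.084597 / (2 × 0.0332) = 1.27 Myr.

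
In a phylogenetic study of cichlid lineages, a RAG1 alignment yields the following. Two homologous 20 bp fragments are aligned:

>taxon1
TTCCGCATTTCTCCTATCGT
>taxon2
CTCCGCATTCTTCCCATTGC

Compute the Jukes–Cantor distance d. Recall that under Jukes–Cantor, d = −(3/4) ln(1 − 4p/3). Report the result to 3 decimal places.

0.383

The sequences differ at 6 of 20 sites (1, 10, 11, 15, 18, 20), so p = 6/20 = 0.3.
d = −(3/4) ln(1 − 4p/3) = −0.75 ln(1 − 0.4) = −0.75 ln(0.6)
  = −0.75 × (-0.510826) = 0.383120 substitutions/site.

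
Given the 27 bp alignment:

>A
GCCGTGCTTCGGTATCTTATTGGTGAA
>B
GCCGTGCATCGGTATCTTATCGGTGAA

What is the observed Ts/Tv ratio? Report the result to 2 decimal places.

1.00

Transitions are A↔G and C↔T; transversions are all other mismatches.
Transitions: 1. Transversions: 1.
R = 1/1 = 1.00.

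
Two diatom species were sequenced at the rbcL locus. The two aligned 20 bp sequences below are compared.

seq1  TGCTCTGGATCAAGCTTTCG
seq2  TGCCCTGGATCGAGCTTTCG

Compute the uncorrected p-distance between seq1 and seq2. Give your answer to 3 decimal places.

The sequences differ at 2 of 20 positions (sites 4, 12).
p = 2/20 = 0.100.

0.100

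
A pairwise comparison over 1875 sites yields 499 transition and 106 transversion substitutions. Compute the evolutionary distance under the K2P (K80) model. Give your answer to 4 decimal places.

P = 499/1875 ≈ 0.266133 and Q = 106/1875 ≈ 0.056533.
Under the Kimura two-parameter model, d = −½ ln(1 − 2P − Q) − ¼ ln(1 − 2Q).
1 − 2P − Q = 0.411201, giving −½ ln(0.411201) = 0.444337.
1 − 2Q = 0.886934, giving −¼ ln(0.886934) = 0.029996.
d = 0.444337 + 0.029996 = 0.474333.

0.4743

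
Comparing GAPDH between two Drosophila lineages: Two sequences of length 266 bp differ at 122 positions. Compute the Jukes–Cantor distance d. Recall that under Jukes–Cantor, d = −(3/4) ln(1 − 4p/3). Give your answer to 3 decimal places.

p = 122/266 ≈ 0.458647.
d = −(3/4) ln(1 − 4p/3) = −0.75 ln(1 − 0.611529) = −0.75 ln(0.388471)
  = −0.75 × (-0.945537) = 0.709153 substitutions/site.

0.709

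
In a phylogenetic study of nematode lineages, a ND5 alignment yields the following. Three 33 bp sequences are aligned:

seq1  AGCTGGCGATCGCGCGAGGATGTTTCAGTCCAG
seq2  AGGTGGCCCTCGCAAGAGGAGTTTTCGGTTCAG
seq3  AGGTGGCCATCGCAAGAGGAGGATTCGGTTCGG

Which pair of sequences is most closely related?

seq1–seq2: 9/33 differ, p = 0.273, d = 0.339.
seq1–seq3: 9/33 differ, p = 0.273, d = 0.339.
seq2–seq3: 4/33 differ, p = 0.121, d = 0.132.
The smallest distance is between seq2 and seq3.

seq2 and seq3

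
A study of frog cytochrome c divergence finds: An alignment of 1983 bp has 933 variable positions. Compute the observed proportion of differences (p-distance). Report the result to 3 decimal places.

0.470

p = 933/1983 = 0.470499… ≈ 0.470 (to 3 d.p.).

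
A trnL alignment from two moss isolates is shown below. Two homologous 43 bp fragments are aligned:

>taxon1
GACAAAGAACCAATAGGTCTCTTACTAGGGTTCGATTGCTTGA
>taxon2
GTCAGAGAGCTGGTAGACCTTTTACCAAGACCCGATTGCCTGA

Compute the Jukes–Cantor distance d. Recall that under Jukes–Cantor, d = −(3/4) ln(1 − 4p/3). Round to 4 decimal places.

The sequences differ at 15 of 43 sites, so p = 15/43 ≈ 0.348837.
d = −(3/4) ln(1 − 4p/3) = −0.75 ln(1 − 0.465116) = −0.75 ln(0.534884)
  = −0.75 × (-0.625705) = 0.469279 substitutions/site.

0.4693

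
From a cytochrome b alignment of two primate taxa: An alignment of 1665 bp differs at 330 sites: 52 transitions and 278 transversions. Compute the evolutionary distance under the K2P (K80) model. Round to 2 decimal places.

0.23

P = 52/1665 ≈ 0.031231 and Q = 278/1665 ≈ 0.166967.
Under the Kimura two-parameter model, d = −½ ln(1 − 2P − Q) − ¼ ln(1 − 2Q).
1 − 2P − Q = 0.770571, giving −½ ln(0.770571) = 0.130312.
1 − 2Q = 0.666066, giving −¼ ln(0.666066) = 0.101592.
d = 0.130312 + 0.101592 = 0.231904.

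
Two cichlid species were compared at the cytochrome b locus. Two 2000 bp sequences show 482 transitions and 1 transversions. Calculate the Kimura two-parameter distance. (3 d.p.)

P = 482/2000 = 0.241 and Q = 1/2000 = 0.0005.
Under the Kimura two-parameter model, d = −½ ln(1 − 2P − Q) − ¼ ln(1 − 2Q).
1 − 2P − Q = 0.5175, giving −½ ln(0.5175) = 0.329373.
1 − 2Q = 0.999, giving −¼ ln(0.999) = 0.000250.
d = 0.329373 + 0.000250 = 0.329623.

0.330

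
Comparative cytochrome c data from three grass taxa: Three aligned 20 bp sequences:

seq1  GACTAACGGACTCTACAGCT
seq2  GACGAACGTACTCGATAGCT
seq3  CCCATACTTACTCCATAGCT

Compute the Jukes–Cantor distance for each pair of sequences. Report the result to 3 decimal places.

d(seq1,seq2) = 0.233, d(seq1,seq3) = 0.572, d(seq2,seq3) = 0.383

seq1–seq2: 4/20 sites differ → p = 0.2, d = −0.75 ln(1 − 0.266667) = 0.232617 ≈ 0.233.
seq1–seq3: 8/20 sites differ → p = 0.4, d = −0.75 ln(1 − 0.533333) = 0.571605 ≈ 0.572.
seq2–seq3: 6/20 sites differ → p = 0.3, d = −0.75 ln(1 − 0.4) = 0.383119 ≈ 0.383.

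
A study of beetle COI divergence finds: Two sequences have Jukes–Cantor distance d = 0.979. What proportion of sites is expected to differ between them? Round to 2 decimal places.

0.55

p = (3/4)(1 − e^(−4d/3)) = 0.75 × (1 − e^(-1.305333)) = 0.75 × (1 − 0.271082) = 0.546689.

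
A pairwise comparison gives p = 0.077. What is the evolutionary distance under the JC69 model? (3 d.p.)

d = −(3/4) ln(1 − 4p/3) = −0.75 ln(1 − 0.102667) = −0.75 ln(0.897333)
  = −0.75 × (-0.108328) = 0.081246 substitutions/site.

0.081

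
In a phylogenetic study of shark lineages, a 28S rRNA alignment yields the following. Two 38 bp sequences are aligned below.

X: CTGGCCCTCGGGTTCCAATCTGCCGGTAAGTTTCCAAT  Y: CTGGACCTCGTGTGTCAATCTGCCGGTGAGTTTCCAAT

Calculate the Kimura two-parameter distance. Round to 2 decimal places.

Of 38 sites, 2 differences are transitions and 3 are transversions, so P = 2/38 ≈ 0.052632 and Q = 3/38 ≈ 0.078947.
Under the Kimura two-parameter model, d = −½ ln(1 − 2P − Q) − ¼ ln(1 − 2Q).
1 − 2P − Q = 0.815789, giving −½ ln(0.815789) = 0.101800.
1 − 2Q = 0.842106, giving −¼ ln(0.842106) = 0.042962.
d = 0.101800 + 0.042962 = 0.144762.

0.14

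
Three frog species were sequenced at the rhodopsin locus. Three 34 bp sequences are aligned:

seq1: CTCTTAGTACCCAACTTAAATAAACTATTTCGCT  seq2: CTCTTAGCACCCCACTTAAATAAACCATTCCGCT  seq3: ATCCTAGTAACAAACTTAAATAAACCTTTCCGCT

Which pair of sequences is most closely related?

seq1–seq2: 4/34 differ, p = 0.118, d = 0.128.
seq1–seq3: 7/34 differ, p = 0.206, d = 0.241.
seq2–seq3: 7/34 differ, p = 0.206, d = 0.241.
The smallest distance is between seq1 and seq2.

seq1 and seq2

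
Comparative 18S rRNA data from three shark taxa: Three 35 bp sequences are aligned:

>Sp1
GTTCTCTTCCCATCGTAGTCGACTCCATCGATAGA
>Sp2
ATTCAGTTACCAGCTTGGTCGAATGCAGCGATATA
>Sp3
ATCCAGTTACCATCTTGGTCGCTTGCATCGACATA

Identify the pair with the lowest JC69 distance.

Sp1–Sp2: 11/35 differ, p = 0.314, d = 0.407.
Sp1–Sp3: 12/35 differ, p = 0.343, d = 0.458.
Sp2–Sp3: 6/35 differ, p = 0.171, d = 0.195.
The smallest distance is between Sp2 and Sp3.

Sp2 and Sp3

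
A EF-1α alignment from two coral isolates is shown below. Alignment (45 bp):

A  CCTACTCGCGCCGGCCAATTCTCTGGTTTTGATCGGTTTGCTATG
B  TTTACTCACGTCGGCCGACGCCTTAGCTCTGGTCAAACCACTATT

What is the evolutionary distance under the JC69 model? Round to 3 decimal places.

0.673

The sequences differ at 20 of 45 sites, so p = 20/45 ≈ 0.444444.
d = −(3/4) ln(1 − 4p/3) = −0.75 ln(1 − 0.592592) = −0.75 ln(0.407408)
  = −0.75 × (-0.897940) = 0.673455 substitutions/site.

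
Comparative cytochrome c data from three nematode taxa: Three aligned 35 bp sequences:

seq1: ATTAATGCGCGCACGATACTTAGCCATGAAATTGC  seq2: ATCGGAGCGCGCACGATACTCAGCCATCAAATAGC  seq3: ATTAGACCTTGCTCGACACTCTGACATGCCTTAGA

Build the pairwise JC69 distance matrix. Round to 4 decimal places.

seq1–seq2: 7/35 sites differ → p = 0.2, d = −0.75 ln(1 − 0.266667) = 0.232617 ≈ 0.2326.
seq1–seq3: 15/35 sites differ → p ≈ 0.428571, d = −0.75 ln(1 − 0.571428) = 0.635472 ≈ 0.6355.
seq2–seq3: 14/35 sites differ → p = 0.4, d = −0.75 ln(1 − 0.533333) = 0.571605 ≈ 0.5716.

d(seq1,seq2) = 0.2326, d(seq1,seq3) = 0.6355, d(seq2,seq3) = 0.5716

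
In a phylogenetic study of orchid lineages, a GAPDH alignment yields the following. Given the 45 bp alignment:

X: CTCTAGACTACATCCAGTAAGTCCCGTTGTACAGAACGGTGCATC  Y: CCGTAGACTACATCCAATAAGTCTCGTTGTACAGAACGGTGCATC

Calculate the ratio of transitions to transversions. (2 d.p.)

3.00

Transitions are A↔G and C↔T; transversions are all other mismatches.
Transitions: 3. Transversions: 1.
R = 3/1 = 3.00.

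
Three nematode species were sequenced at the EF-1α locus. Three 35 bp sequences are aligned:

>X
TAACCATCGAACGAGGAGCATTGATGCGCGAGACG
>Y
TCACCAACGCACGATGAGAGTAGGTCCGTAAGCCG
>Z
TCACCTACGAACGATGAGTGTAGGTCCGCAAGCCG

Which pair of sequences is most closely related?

X–Y: 12/35 differ, p = 0.343, d = 0.458.
X–Z: 11/35 differ, p = 0.314, d = 0.407.
Y–Z: 4/35 differ, p = 0.114, d = 0.124.
The smallest distance is between Y and Z.

Y and Z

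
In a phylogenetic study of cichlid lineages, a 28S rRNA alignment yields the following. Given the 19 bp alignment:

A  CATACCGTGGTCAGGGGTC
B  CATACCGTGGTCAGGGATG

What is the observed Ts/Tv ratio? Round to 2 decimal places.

1.00

Transitions are A↔G and C↔T; transversions are all other mismatches.
Transitions: 1. Transversions: 1.
R = 1/1 = 1.00.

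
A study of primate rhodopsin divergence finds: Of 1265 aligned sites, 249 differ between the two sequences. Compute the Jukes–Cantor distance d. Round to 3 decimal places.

p = 249/1265 ≈ 0.196838.
d = −(3/4) ln(1 − 4p/3) = −0.75 ln(1 − 0.262451) = −0.75 ln(0.737549)
  = −0.75 × (-0.304423) = 0.228317 substitutions/site.

0.228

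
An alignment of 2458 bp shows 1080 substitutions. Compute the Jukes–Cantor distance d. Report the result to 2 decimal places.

p = 1080/2458 ≈ 0.439382.
d = −(3/4) ln(1 − 4p/3) = −0.75 ln(1 − 0.585843) = −0.75 ln(0.414157)
  = −0.75 × (-0.881510) = 0.661133 substitutions/site.

0.66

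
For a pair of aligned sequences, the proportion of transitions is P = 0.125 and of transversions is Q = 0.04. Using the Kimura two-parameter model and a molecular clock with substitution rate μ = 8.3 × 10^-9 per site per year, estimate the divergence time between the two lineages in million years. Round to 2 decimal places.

11.57

Under the Kimura two-parameter model, d = −½ ln(1 − 2P − Q) − ¼ ln(1 − 2Q).
1 − 2P − Q = 0.71, giving −½ ln(0.71) = 0.171245.
1 − 2Q = 0.92, giving −¼ ln(0.92) = 0.020845.
d = 0.171245 + 0.020845 = 0.192090.
Under a molecular clock d = 2μt, so t = d/(2μ) = 0.192090 / (2 × 8.3 × 10^-9) = 11.57 million years.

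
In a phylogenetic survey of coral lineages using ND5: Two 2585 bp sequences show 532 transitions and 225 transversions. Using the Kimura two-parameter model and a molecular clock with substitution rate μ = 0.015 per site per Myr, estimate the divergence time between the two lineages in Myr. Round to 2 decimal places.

13.10

P = 532/2585 ≈ 0.205803 and Q = 225/2585 ≈ 0.087041.
Under the Kimura two-parameter model, d = −½ ln(1 − 2P − Q) − ¼ ln(1 − 2Q).
1 − 2P − Q = 0.501353, giving −½ ln(0.501353) = 0.345222.
1 − 2Q = 0.825918, giving −¼ ln(0.825918) = 0.047815.
d = 0.345222 + 0.047815 = 0.393037.
Under a molecular clock d = 2μt, so t = d/(2μ) = 0.393037 / (2 × 0.015) = 13.10 Myr.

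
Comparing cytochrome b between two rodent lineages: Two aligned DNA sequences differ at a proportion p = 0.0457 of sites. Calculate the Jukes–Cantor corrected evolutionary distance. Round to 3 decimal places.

d = −(3/4) ln(1 − 4p/3) = −0.75 ln(1 − 0.060933) = −0.75 ln(0.939067)
  = −0.75 × (-0.062868) = 0.047151 substitutions/site.

0.047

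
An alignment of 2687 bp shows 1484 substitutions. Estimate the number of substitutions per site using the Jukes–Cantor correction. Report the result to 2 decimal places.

1.00

p = 1484/2687 ≈ 0.552289.
d = −(3/4) ln(1 − 4p/3) = −0.75 ln(1 − 0.736385) = −0.75 ln(0.263615)
  = −0.75 × (-1.333266) = 0.999950 substitutions/site.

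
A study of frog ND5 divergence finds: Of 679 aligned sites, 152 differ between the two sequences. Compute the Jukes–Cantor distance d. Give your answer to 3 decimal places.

p = 152/679 ≈ 0.223859.
d = −(3/4) ln(1 − 4p/3) = −0.75 ln(1 − 0.298479) = −0.75 ln(0.701521)
  = −0.75 × (-0.354504) = 0.265878 substitutions/site.

0.266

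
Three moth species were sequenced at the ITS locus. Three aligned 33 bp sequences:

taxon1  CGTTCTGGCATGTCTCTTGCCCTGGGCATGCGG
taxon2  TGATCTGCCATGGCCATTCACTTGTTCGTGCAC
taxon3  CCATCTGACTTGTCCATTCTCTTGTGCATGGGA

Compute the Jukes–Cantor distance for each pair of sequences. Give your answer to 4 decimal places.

d(taxon1,taxon2) = 0.6254, d(taxon1,taxon3) = 0.4975, d(taxon2,taxon3) = 0.4408

taxon1–taxon2: 14/33 sites differ → p ≈ 0.424242, d = −0.75 ln(1 − 0.565656) = 0.625439 ≈ 0.6254.
taxon1–taxon3: 12/33 sites differ → p ≈ 0.363636, d = −0.75 ln(1 − 0.484848) = 0.497470 ≈ 0.4975.
taxon2–taxon3: 11/33 sites differ → p ≈ 0.333333, d = −0.75 ln(1 − 0.444444) = 0.440839 ≈ 0.4408.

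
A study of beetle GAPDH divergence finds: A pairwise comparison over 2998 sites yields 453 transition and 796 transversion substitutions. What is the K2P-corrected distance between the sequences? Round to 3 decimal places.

P = 453/2998 ≈ 0.151101 and Q = 796/2998 ≈ 0.26551.
Under the Kimura two-parameter model, d = −½ ln(1 − 2P − Q) − ¼ ln(1 − 2Q).
1 − 2P − Q = 0.432288, giving −½ ln(0.432288) = 0.419332.
1 − 2Q = 0.46898, giving −¼ ln(0.46898) = 0.189299.
d = 0.419332 + 0.189299 = 0.608631.

0.609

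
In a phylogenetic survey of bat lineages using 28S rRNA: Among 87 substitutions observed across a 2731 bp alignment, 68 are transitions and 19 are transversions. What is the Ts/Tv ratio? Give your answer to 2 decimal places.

3.58

R = 68/19 = 3.578947… ≈ 3.58 (to 2 d.p.).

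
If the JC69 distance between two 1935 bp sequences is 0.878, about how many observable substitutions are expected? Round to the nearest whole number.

1001

Invert JC69: p = (3/4)(1 − e^(−4d/3)) = 0.75 × (1 − e^(-1.170667)) = 0.75 × (1 − 0.310160) = 0.517380.
Expected differing sites = pL ≈ 0.517380 × 1935 = 1001.1303 ≈ 1001.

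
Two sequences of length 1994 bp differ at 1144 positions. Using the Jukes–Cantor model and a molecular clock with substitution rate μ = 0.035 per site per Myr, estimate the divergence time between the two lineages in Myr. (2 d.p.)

15.51

p = 1144/1994 ≈ 0.573721.
d = −(3/4) ln(1 − 4p/3) = −0.75 ln(1 − 0.764961) = −0.75 ln(0.235039)
  = −0.75 × (-1.448004) = 1.086003 substitutions/site.
Under a molecular clock d = 2μt, so t = d/(2μ) = 1.086003 / (2 × 0.035) = 15.51 Myr.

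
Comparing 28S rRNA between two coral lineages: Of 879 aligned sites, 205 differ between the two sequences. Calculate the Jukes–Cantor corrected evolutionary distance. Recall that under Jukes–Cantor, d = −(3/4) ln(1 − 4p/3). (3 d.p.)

p = 205/879 ≈ 0.23322.
d = −(3/4) ln(1 − 4p/3) = −0.75 ln(1 − 0.31096) = −0.75 ln(0.68904)
  = −0.75 × (-0.372456) = 0.279342 substitutions/site.

0.279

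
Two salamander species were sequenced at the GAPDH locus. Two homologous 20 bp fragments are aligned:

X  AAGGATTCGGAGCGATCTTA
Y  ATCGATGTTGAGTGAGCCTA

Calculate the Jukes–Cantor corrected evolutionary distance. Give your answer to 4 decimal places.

The sequences differ at 8 of 20 sites (2, 3, 7, 8, 9, 13, 16, 18), so p = 8/20 = 0.4.
d = −(3/4) ln(1 − 4p/3) = −0.75 ln(1 − 0.533333) = −0.75 ln(0.466667)
  = −0.75 × (-0.762139) = 0.571604 substitutions/site.

0.5716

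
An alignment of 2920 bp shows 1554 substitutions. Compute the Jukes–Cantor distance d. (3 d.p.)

0.927

p = 1554/2920 ≈ 0.532192.
d = −(3/4) ln(1 − 4p/3) = −0.75 ln(1 − 0.709589) = −0.75 ln(0.290411)
  = −0.75 × (-1.236458) = 0.927344 substitutions/site.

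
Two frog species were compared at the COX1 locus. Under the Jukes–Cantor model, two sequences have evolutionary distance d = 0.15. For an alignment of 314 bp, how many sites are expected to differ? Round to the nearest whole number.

Invert JC69: p = (3/4)(1 − e^(−4d/3)) = 0.75 × (1 − e^(-0.2)) = 0.75 × (1 − 0.818731) = 0.135952.
Expected differing sites = pL ≈ 0.135952 × 314 = 42.688928 ≈ 43.

43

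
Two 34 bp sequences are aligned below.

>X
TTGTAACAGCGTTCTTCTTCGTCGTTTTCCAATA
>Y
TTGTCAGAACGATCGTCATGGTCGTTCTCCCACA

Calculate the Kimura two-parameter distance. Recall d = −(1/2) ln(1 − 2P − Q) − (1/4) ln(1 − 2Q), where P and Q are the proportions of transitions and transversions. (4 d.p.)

0.3736

Of 34 sites, 3 differences are transitions and 7 are transversions, so P = 3/34 ≈ 0.088235 and Q = 7/34 ≈ 0.205882.
Under the Kimura two-parameter model, d = −½ ln(1 − 2P − Q) − ¼ ln(1 − 2Q).
1 − 2P − Q = 0.617648, giving −½ ln(0.617648) = 0.240918.
1 − 2Q = 0.588236, giving −¼ ln(0.588236) = 0.132657.
d = 0.240918 + 0.132657 = 0.373575.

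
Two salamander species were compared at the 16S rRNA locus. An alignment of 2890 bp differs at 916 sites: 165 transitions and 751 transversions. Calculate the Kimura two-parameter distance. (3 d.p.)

0.418

P = 165/2890 ≈ 0.057093 and Q = 751/2890 ≈ 0.259862.
Under the Kimura two-parameter model, d = −½ ln(1 − 2P − Q) − ¼ ln(1 − 2Q).
1 − 2P − Q = 0.625952, giving −½ ln(0.625952) = 0.234241.
1 − 2Q = 0.480276, giving −¼ ln(0.480276) = 0.183349.
d = 0.234241 + 0.183349 = 0.417590.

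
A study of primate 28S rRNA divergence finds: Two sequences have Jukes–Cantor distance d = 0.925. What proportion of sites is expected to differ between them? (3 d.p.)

p = (3/4)(1 − e^(−4d/3)) = 0.75 × (1 − e^(-1.233333)) = 0.75 × (1 − 0.291320) = 0.531510.

0.532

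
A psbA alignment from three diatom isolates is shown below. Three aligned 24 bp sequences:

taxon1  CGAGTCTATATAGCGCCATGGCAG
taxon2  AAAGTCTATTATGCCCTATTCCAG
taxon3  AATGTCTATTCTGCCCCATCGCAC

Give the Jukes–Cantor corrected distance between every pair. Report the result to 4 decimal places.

taxon1–taxon2: 9/24 sites differ → p = 0.375, d = −0.75 ln(1 − 0.5) = 0.519860 ≈ 0.5199.
taxon1–taxon3: 9/24 sites differ → p = 0.375, d = −0.75 ln(1 − 0.5) = 0.519860 ≈ 0.5199.
taxon2–taxon3: 6/24 sites differ → p = 0.25, d = −0.75 ln(1 − 0.333333) = 0.304098 ≈ 0.3041.

d(taxon1,taxon2) = 0.5199, d(taxon1,taxon3) = 0.5199, d(taxon2,taxon3) = 0.3041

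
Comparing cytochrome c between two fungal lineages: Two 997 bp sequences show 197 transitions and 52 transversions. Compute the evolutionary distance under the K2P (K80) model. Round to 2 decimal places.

P = 197/997 ≈ 0.197593 and Q = 52/997 ≈ 0.052156.
Under the Kimura two-parameter model, d = −½ ln(1 − 2P − Q) − ¼ ln(1 − 2Q).
1 − 2P − Q = 0.552658, giving −½ ln(0.552658) = 0.296508.
1 − 2Q = 0.895688, giving −¼ ln(0.895688) = 0.027541.
d = 0.296508 + 0.027541 = 0.324049.

0.32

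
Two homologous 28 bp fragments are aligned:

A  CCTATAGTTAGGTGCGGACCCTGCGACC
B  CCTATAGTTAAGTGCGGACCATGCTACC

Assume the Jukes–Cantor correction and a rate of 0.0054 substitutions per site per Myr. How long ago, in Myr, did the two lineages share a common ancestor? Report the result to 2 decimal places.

10.70

The sequences differ at 3 of 28 sites (11, 21, 25), so p = 3/28 ≈ 0.107143.
d = −(3/4) ln(1 − 4p/3) = −0.75 ln(1 − 0.142857) = −0.75 ln(0.857143)
  = −0.75 × (-0.154151) = 0.115613 substitutions/site.
Under a molecular clock d = 2μt, so t = d/(2μ) = 0.115613 / (2 × 0.0054) = 10.70 Myr.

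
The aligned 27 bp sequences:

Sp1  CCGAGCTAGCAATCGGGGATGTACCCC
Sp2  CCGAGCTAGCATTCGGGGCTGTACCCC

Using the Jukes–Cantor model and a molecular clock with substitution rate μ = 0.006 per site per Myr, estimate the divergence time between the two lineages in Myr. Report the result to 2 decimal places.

6.50

The sequences differ at 2 of 27 sites (12, 19), so p = 2/27 ≈ 0.074074.
d = −(3/4) ln(1 − 4p/3) = −0.75 ln(1 − 0.098765) = −0.75 ln(0.901235)
  = −0.75 × (-0.103989) = 0.077992 substitutions/site.
Under a molecular clock d = 2μt, so t = d/(2μ) = 0.077992 / (2 × 0.006) = 6.50 Myr.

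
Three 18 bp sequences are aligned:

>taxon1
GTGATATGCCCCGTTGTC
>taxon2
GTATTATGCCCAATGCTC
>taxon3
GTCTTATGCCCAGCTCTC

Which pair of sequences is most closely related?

taxon1–taxon2: 6/18 differ, p = 0.333, d = 0.441.
taxon1–taxon3: 5/18 differ, p = 0.278, d = 0.347.
taxon2–taxon3: 4/18 differ, p = 0.222, d = 0.264.
The smallest distance is between taxon2 and taxon3.

taxon2 and taxon3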